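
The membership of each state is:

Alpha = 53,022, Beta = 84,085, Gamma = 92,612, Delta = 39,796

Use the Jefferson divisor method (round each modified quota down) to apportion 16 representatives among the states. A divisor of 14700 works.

With modified divisor 14700: modified quotas Alpha 3.607, Beta 5.720, Gamma 6.300, Delta 2.707.
Rounding down: Alpha 3, Beta 5, Gamma 6, Delta 2 (total 16).

Alpha 3, Beta 5, Gamma 6, Delta 2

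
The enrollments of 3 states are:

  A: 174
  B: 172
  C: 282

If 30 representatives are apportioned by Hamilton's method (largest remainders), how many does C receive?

Standard divisor: 628 ÷ 30 ≈ 20.933.
Standard quotas: A 8.312, B 8.217, C 13.471.
Lower quotas: A 8, B 8, C 13 (sum 29, leaving 1 seat).
Remainders in descending order: C 0.471, A 0.312, B 0.217.
The surplus seat goes to C.
C receives 14.

14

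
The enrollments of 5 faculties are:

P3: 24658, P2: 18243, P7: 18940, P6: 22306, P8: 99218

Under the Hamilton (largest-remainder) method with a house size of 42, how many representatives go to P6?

5

Total 183365; standard divisor 183365/42 ≈ 4365.833.
Standard quotas: P3 5.6479, P2 4.1786, P7 4.3382, P6 5.1092, P8 22.7260.
Lower quotas: P3 5, P2 4, P7 4, P6 5, P8 22 (sum 40, leaving 2 seats).
Remainders in descending order: P8 0.7260, P3 0.6479, P7 0.3382, P2 0.1786, P6 0.1092.
The surplus seats go to P8, P3.
P6 receives 5.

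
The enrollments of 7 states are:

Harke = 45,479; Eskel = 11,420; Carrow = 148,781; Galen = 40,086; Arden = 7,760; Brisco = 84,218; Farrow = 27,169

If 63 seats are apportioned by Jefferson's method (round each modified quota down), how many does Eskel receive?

Standard divisor 364913/63 ≈ 5792.27; standard quotas: Harke 7.852, Eskel 1.972, Carrow 25.686, Galen 6.921, Arden 1.340, Brisco 14.540, Farrow 4.691.
Rounding down gives 7, 1, 25, 6, 1, 14, 4 = 58 seats, so the divisor must be adjusted.
With modified divisor 5600: modified quotas Harke 8.121, Eskel 2.039, Carrow 26.568, Galen 7.158, Arden 1.386, Brisco 15.039, Farrow 4.852.
Rounding down: Harke 8, Eskel 2, Carrow 26, Galen 7, Arden 1, Brisco 15, Farrow 4 (total 63).
Eskel receives 2.

2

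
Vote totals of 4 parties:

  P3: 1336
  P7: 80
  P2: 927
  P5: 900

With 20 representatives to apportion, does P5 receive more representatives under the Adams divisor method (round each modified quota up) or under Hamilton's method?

Hamilton

Adams: P3 8, P7 1, P2 6, P5 5.
Hamilton: P3 8, P7 0, P2 6, P5 6.
P5 gets 5 under Adams and 6 under Hamilton.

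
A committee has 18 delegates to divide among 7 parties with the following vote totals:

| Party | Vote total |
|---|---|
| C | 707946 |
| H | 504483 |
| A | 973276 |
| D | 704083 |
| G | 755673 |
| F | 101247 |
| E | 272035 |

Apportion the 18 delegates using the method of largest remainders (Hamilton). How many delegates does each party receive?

Standard divisor: 4018743 ÷ 18 ≈ 223263.5.
Standard quotas: C 3.1709, H 2.2596, A 4.3593, D 3.1536, G 3.3847, F 0.4535, E 1.2184.
Lower quotas: C 3, H 2, A 4, D 3, G 3, F 0, E 1 (sum 16, leaving 2 seats).
Remainders in descending order: F 0.4535, G 0.3847, A 0.3593, H 0.2596, E 0.2184, C 0.1709, D 0.1536.
Largest remainders: F, G receive the extra seats.

C=3, H=2, A=4, D=3, G=4, F=1, E=1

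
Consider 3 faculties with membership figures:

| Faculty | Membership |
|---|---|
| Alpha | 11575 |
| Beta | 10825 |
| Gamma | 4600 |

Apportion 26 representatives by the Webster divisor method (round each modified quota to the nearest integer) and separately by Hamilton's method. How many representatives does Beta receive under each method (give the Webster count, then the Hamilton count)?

11 and 10

Webster: Alpha 11, Beta 11, Gamma 4.
Hamilton: Alpha 11, Beta 10, Gamma 5.
Beta gets 11 under Webster and 10 under Hamilton.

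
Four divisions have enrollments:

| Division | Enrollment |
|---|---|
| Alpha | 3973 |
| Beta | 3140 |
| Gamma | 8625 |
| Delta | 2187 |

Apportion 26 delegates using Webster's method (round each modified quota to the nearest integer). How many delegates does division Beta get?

5

Standard divisor 17925/26 ≈ 689.423; standard quotas: Alpha 5.763, Beta 4.555, Gamma 12.510, Delta 3.172.
Rounding to the nearest integer gives 6, 5, 13, 3 = 27 seats, so the divisor must be adjusted.
With modified divisor 694: modified quotas Alpha 5.725, Beta 4.524, Gamma 12.428, Delta 3.151.
Rounding to the nearest integer: Alpha 6, Beta 5, Gamma 12, Delta 3 (total 26).
Beta receives 5.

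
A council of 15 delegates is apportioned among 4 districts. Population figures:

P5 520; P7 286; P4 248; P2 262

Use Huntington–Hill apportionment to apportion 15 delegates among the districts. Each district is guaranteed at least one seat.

With divisor 89: modified quotas P5 5.843, P7 3.213, P4 2.787, P2 2.944.
Geometric-mean thresholds: P5 √(5·6)=5.477, P7 √(3·4)=3.464, P4 √(2·3)=2.449, P2 √(2·3)=2.449.
Each quota rounded against its threshold gives P5 6, P7 3, P4 3, P2 3 (total 15).

P5 6; P7 3; P4 3; P2 3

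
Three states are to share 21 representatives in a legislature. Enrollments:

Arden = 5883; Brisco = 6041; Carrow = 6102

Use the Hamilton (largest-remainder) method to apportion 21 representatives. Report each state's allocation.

Arden=7; Brisco=7; Carrow=7

Standard divisor: 18026 ÷ 21 ≈ 858.381.
Standard quotas: Arden 6.8536, Brisco 7.0377, Carrow 7.1087.
Lower quotas: Arden 6, Brisco 7, Carrow 7 (sum 20, leaving 1 seat).
Remainders in descending order: Arden 0.8536, Carrow 0.1087, Brisco 0.0377.
The surplus seat goes to Arden.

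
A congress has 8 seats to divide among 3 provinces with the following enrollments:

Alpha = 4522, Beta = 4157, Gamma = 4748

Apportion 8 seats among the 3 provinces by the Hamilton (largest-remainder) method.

Alpha 3, Beta 2, Gamma 3

Standard divisor: 13427 ÷ 8 ≈ 1678.375.
Standard quotas: Alpha 2.694, Beta 2.477, Gamma 2.829.
Lower quotas: Alpha 2, Beta 2, Gamma 2 (sum 6, leaving 2 seats).
Remainders in descending order: Gamma 0.829, Alpha 0.694, Beta 0.477.
The surplus seats go to Gamma, Alpha.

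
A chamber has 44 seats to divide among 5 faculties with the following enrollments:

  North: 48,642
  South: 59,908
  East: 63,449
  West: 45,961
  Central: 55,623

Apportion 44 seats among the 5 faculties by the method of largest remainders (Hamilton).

North 8, South 10, East 10, West 7, Central 9

The standard divisor is 273583/44 ≈ 6217.795.
Standard quotas: North 7.8230, South 9.6349, East 10.2044, West 7.3918, Central 8.9458.
Lower quotas: North 7, South 9, East 10, West 7, Central 8 (sum 41, leaving 3 seats).
Remainders in descending order: Central 0.9458, North 0.8230, South 0.6349, West 0.3918, East 0.2044.
Largest remainders: Central, North, South receive the extra seats.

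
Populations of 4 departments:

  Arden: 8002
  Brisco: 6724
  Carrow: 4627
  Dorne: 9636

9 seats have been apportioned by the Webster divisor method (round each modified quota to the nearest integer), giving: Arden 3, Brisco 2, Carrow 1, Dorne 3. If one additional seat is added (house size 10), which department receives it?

Carrow

Priority for the next seat is population ÷ (current seats + 0.5).
Priorities: Arden 2286.286, Brisco 2689.600, Carrow 3084.667, Dorne 2753.143.
Highest priority: Carrow.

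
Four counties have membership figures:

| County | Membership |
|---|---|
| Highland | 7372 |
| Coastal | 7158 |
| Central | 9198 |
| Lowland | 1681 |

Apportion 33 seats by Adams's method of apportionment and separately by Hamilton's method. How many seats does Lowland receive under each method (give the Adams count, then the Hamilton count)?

3 and 2

Adams: Highland 9, Coastal 9, Central 12, Lowland 3.
Hamilton: Highland 10, Coastal 9, Central 12, Lowland 2.
Lowland gets 3 under Adams and 2 under Hamilton.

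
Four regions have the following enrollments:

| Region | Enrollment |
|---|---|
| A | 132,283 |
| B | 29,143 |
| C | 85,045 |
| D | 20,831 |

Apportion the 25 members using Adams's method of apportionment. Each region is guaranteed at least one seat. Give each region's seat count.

Standard divisor 267302/25 ≈ 10692.08; standard quotas: A 12.372, B 2.726, C 7.954, D 1.948.
Rounding up gives 13, 3, 8, 2 = 26 seats, so the divisor must be adjusted.
With modified divisor 11500: modified quotas A 11.503, B 2.534, C 7.395, D 1.811.
Rounding up: A 12, B 3, C 8, D 2 (total 25).

A 12, B 3, C 8, D 2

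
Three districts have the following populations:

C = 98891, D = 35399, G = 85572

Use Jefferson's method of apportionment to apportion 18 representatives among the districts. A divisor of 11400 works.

With modified divisor 11400: modified quotas C 8.675, D 3.105, G 7.506.
Rounding down: C 8, D 3, G 7 (total 18).

C: 8; D: 3; G: 7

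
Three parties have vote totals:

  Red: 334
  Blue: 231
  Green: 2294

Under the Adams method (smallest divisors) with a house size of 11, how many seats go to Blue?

Standard divisor 2859/11 ≈ 259.909; standard quotas: Red 1.285, Blue 0.889, Green 8.826.
Rounding up gives 2, 1, 9 = 12 seats, so the divisor must be adjusted.
With modified divisor 300: modified quotas Red 1.113, Blue 0.770, Green 7.647.
Rounding up: Red 2, Blue 1, Green 8 (total 11).
Blue receives 1.

1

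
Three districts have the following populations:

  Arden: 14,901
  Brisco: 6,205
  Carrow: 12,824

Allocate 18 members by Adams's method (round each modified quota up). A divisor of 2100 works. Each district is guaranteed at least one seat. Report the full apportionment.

Arden 8, Brisco 3, Carrow 7

With modified divisor 2100: modified quotas Arden 7.096, Brisco 2.955, Carrow 6.107.
Rounding up: Arden 8, Brisco 3, Carrow 7 (total 18).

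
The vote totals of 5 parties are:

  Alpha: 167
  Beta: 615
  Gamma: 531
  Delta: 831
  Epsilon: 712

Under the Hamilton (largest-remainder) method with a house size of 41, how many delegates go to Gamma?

Standard divisor: 2856 ÷ 41 ≈ 69.659.
Standard quotas: Alpha 2.397, Beta 8.829, Gamma 7.623, Delta 11.930, Epsilon 10.221.
Lower quotas: Alpha 2, Beta 8, Gamma 7, Delta 11, Epsilon 10 (sum 38, leaving 3 seats).
Remainders in descending order: Delta 0.930, Beta 0.829, Gamma 0.623, Alpha 0.397, Epsilon 0.221.
Largest remainders: Delta, Beta, Gamma receive the extra seats.
Gamma receives 8.

8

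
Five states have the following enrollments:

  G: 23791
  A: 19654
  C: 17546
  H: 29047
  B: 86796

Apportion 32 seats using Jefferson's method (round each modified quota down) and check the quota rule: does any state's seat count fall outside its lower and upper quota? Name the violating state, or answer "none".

Standard quotas: G 4.305, A 3.557, C 3.175, H 5.256, B 15.707.
Jefferson allocation: G 4, A 3, C 3, H 5, B 17.
B has quota 15.707 (lower 15, upper 16) but receives 17 — outside the quota interval.

B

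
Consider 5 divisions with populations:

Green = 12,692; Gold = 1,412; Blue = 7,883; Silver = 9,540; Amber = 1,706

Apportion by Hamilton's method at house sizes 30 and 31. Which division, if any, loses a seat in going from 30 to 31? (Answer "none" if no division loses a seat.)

none

At 30 seats: Green 11, Gold 1, Blue 7, Silver 9, Amber 2.
At 31 seats: Green 12, Gold 1, Blue 7, Silver 9, Amber 2.
No division's allocation decreased.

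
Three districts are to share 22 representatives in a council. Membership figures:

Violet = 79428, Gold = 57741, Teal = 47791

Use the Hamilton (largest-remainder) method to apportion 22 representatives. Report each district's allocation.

Violet 9, Gold 7, Teal 6

Total 184960; standard divisor 184960/22 ≈ 8407.273.
Standard quotas: Violet 9.4475, Gold 6.8680, Teal 5.6845.
Lower quotas: Violet 9, Gold 6, Teal 5 (sum 20, leaving 2 seats).
Remainders in descending order: Gold 0.8680, Teal 0.6845, Violet 0.4475.
Largest remainders: Gold, Teal receive the extra seats.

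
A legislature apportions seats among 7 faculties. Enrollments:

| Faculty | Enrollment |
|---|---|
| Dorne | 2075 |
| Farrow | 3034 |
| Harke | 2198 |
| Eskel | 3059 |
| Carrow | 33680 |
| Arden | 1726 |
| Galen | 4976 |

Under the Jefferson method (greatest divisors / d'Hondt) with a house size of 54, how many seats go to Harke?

2

Standard divisor 50748/54 ≈ 939.778; standard quotas: Dorne 2.208, Farrow 3.228, Harke 2.339, Eskel 3.255, Carrow 35.838, Arden 1.837, Galen 5.295.
Rounding down gives 2, 3, 2, 3, 35, 1, 5 = 51 seats, so the divisor must be adjusted.
With modified divisor 875: modified quotas Dorne 2.371, Farrow 3.467, Harke 2.512, Eskel 3.496, Carrow 38.491, Arden 1.973, Galen 5.687.
Rounding down: Dorne 2, Farrow 3, Harke 2, Eskel 3, Carrow 38, Arden 1, Galen 5 (total 54).
Harke receives 2.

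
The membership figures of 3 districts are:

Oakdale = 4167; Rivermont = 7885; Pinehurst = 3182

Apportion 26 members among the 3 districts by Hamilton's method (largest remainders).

Total 15234; standard divisor 15234/26 ≈ 585.923.
Standard quotas: Oakdale 7.1119, Rivermont 13.4574, Pinehurst 5.4307.
Lower quotas: Oakdale 7, Rivermont 13, Pinehurst 5 (sum 25, leaving 1 seat).
Remainders in descending order: Rivermont 0.4574, Pinehurst 0.4307, Oakdale 0.1119.
Largest remainder: Rivermont receives the extra seat.

Oakdale: 7, Rivermont: 14, Pinehurst: 5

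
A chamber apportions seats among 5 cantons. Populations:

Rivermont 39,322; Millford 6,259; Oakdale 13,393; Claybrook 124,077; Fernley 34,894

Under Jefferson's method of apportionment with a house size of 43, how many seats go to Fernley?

Standard divisor 217945/43 ≈ 5068.488; standard quotas: Rivermont 7.758, Millford 1.235, Oakdale 2.642, Claybrook 24.480, Fernley 6.884.
Rounding down gives 7, 1, 2, 24, 6 = 40 seats, so the divisor must be adjusted.
With modified divisor 4800: modified quotas Rivermont 8.192, Millford 1.304, Oakdale 2.790, Claybrook 25.849, Fernley 7.270.
Rounding down: Rivermont 8, Millford 1, Oakdale 2, Claybrook 25, Fernley 7 (total 43).
Fernley receives 7.

7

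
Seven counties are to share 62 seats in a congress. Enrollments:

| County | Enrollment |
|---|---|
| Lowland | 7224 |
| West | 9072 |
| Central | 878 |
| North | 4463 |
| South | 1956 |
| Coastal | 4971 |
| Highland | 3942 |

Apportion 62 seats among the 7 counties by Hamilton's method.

The standard divisor is 32506/62 ≈ 524.29.
Standard quotas: Lowland 13.7786, West 17.3034, Central 1.6746, North 8.5125, South 3.7308, Coastal 9.4814, Highland 7.5187.
Lower quotas: Lowland 13, West 17, Central 1, North 8, South 3, Coastal 9, Highland 7 (sum 58, leaving 4 seats).
Remainders in descending order: Lowland 0.7786, South 0.7308, Central 0.6746, Highland 0.5187, North 0.5125, Coastal 0.4814, West 0.3034.
Largest remainders: Lowland, South, Central, Highland receive the extra seats.

Lowland: 14; West: 17; Central: 2; North: 8; South: 4; Coastal: 9; Highland: 8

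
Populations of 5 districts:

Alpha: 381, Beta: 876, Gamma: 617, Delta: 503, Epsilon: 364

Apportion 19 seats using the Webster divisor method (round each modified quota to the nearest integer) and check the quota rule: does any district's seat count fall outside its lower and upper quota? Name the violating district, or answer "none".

Standard quotas: Alpha 2.641, Beta 6.072, Gamma 4.277, Delta 3.487, Epsilon 2.523.
Webster allocation: Alpha 3, Beta 6, Gamma 4, Delta 3, Epsilon 3.
Every allocation lies between the lower and upper quota.

none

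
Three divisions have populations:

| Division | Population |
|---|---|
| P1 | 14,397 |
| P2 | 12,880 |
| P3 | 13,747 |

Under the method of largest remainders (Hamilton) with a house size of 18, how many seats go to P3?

6

Total 41024; standard divisor 41024/18 ≈ 2279.111.
Standard quotas: P1 6.3169, P2 5.6513, P3 6.0317.
Lower quotas: P1 6, P2 5, P3 6 (sum 17, leaving 1 seat).
Remainders in descending order: P2 0.6513, P1 0.3169, P3 0.0317.
Largest remainder: P2 receives the extra seat.
P3 receives 6.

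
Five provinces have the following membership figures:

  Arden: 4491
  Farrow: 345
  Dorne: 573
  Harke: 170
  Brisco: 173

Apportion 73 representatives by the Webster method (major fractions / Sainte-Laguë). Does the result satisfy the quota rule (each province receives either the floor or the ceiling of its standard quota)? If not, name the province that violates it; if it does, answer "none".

Standard quotas: Arden 56.996, Farrow 4.378, Dorne 7.272, Harke 2.158, Brisco 2.196.
Webster allocation: Arden 58, Farrow 4, Dorne 7, Harke 2, Brisco 2.
Arden has quota 56.996 (lower 56, upper 57) but receives 58 — outside the quota interval.

Arden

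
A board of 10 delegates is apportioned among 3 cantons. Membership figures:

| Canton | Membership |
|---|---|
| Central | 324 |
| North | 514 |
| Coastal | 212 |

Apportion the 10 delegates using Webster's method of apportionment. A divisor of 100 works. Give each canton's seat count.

Central 3, North 5, Coastal 2

With modified divisor 100: modified quotas Central 3.240, North 5.140, Coastal 2.120.
Rounding to the nearest integer: Central 3, North 5, Coastal 2 (total 10).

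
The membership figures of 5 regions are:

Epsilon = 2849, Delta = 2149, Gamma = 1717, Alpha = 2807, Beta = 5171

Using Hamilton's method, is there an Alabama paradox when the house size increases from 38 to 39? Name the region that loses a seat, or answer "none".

At 38 seats: Epsilon 7, Delta 6, Gamma 5, Alpha 7, Beta 13.
At 39 seats: Epsilon 8, Delta 6, Gamma 4, Alpha 7, Beta 14.
Gamma drops from 5 to 4.

Gamma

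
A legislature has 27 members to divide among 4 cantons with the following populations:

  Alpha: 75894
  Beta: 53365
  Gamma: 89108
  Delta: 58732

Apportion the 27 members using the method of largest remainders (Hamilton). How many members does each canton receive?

The standard divisor is 277099/27 ≈ 10262.926.
Standard quotas: Alpha 7.3950, Beta 5.1998, Gamma 8.6825, Delta 5.7227.
Lower quotas: Alpha 7, Beta 5, Gamma 8, Delta 5 (sum 25, leaving 2 seats).
Remainders in descending order: Delta 0.7227, Gamma 0.6825, Alpha 0.3950, Beta 0.1998.
The surplus seats go to Delta, Gamma.

Alpha 7, Beta 5, Gamma 9, Delta 6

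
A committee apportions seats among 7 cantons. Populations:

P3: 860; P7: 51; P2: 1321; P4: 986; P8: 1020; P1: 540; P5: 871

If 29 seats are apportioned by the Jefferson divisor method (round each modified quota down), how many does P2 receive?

Standard divisor 5649/29 ≈ 194.793; standard quotas: P3 4.415, P7 0.262, P2 6.782, P4 5.062, P8 5.236, P1 2.772, P5 4.471.
Rounding down gives 4, 0, 6, 5, 5, 2, 4 = 26 seats, so the divisor must be adjusted.
With modified divisor 173: modified quotas P3 4.971, P7 0.295, P2 7.636, P4 5.699, P8 5.896, P1 3.121, P5 5.035.
Rounding down: P3 4, P7 0, P2 7, P4 5, P8 5, P1 3, P5 5 (total 29).
P2 receives 7.

7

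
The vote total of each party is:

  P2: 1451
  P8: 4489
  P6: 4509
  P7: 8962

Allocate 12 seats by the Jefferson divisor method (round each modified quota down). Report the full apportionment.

P2 0; P8 3; P6 3; P7 6

Standard divisor 19411/12 ≈ 1617.583; standard quotas: P2 0.897, P8 2.775, P6 2.787, P7 5.540.
Rounding down gives 0, 2, 2, 5 = 9 seats, so the divisor must be adjusted.
With modified divisor 1480.87: modified quotas P2 0.980, P8 3.031, P6 3.045, P7 6.052.
Rounding down: P2 0, P8 3, P6 3, P7 6 (total 12).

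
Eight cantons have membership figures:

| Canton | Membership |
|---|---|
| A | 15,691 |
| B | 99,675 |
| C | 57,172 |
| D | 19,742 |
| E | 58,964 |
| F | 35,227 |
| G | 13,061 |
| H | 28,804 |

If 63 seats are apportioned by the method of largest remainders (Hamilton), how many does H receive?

Standard divisor: 328336 ÷ 63 ≈ 5211.683.
Standard quotas: A 3.0107, B 19.1253, C 10.9700, D 3.7880, E 11.3138, F 6.7592, G 2.5061, H 5.5268.
Lower quotas: A 3, B 19, C 10, D 3, E 11, F 6, G 2, H 5 (sum 59, leaving 4 seats).
Remainders in descending order: C 0.9700, D 0.7880, F 0.7592, H 0.5268, G 0.5061, E 0.3138, B 0.1253, A 0.0107.
Largest remainders: C, D, F, H receive the extra seats.
H receives 6.

6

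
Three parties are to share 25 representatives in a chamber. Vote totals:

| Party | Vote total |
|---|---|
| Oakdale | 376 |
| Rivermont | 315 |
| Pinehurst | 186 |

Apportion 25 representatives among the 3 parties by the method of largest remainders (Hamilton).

Standard divisor: 877 ÷ 25 ≈ 35.08.
Standard quotas: Oakdale 10.718, Rivermont 8.979, Pinehurst 5.302.
Lower quotas: Oakdale 10, Rivermont 8, Pinehurst 5 (sum 23, leaving 2 seats).
Remainders in descending order: Rivermont 0.979, Oakdale 0.718, Pinehurst 0.302.
The surplus seats go to Rivermont, Oakdale.

Oakdale 11, Rivermont 9, Pinehurst 5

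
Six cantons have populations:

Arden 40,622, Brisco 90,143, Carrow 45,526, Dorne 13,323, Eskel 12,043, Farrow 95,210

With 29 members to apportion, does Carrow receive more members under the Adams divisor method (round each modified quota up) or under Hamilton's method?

Hamilton

Adams: Arden 4, Brisco 8, Carrow 4, Dorne 2, Eskel 2, Farrow 9.
Hamilton: Arden 4, Brisco 9, Carrow 5, Dorne 1, Eskel 1, Farrow 9.
Carrow gets 4 under Adams and 5 under Hamilton.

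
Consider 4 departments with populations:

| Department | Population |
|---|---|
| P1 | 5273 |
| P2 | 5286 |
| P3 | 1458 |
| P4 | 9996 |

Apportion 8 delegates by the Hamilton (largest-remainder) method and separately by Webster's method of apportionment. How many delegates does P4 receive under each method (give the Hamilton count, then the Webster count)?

4 and 3

Hamilton: P1 2, P2 2, P3 0, P4 4.
Webster: P1 2, P2 2, P3 1, P4 3.
P4 gets 4 under Hamilton and 3 under Webster.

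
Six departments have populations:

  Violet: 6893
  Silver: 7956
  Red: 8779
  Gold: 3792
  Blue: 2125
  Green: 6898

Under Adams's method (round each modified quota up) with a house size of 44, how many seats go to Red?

Standard divisor 36443/44 ≈ 828.25; standard quotas: Violet 8.322, Silver 9.606, Red 10.599, Gold 4.578, Blue 2.566, Green 8.328.
Rounding up gives 9, 10, 11, 5, 3, 9 = 47 seats, so the divisor must be adjusted.
With modified divisor 880: modified quotas Violet 7.833, Silver 9.041, Red 9.976, Gold 4.309, Blue 2.415, Green 7.839.
Rounding up: Violet 8, Silver 10, Red 10, Gold 5, Blue 3, Green 8 (total 44).
Red receives 10.

10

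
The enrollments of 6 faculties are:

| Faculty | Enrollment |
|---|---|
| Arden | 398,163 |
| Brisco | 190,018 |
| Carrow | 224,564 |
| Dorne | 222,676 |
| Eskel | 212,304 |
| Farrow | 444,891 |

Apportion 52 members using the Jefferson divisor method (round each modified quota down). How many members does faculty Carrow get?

7

Standard divisor 1692616/52 ≈ 32550.308; standard quotas: Arden 12.232, Brisco 5.838, Carrow 6.899, Dorne 6.841, Eskel 6.522, Farrow 13.668.
Rounding down gives 12, 5, 6, 6, 6, 13 = 48 seats, so the divisor must be adjusted.
With modified divisor 31100: modified quotas Arden 12.803, Brisco 6.110, Carrow 7.221, Dorne 7.160, Eskel 6.826, Farrow 14.305.
Rounding down: Arden 12, Brisco 6, Carrow 7, Dorne 7, Eskel 6, Farrow 14 (total 52).
Carrow receives 7.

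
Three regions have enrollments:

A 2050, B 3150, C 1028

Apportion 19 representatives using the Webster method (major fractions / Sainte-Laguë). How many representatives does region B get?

10

Standard divisor 6228/19 ≈ 327.789; standard quotas: A 6.254, B 9.610, C 3.136.
Rounding to the nearest integer gives A 6, B 10, C 3 — total 19, matching the house size, so no adjustment is needed.
B receives 10.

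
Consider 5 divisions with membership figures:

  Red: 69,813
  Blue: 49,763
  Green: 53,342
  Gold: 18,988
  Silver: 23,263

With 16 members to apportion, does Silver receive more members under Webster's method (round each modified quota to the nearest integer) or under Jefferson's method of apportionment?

Webster

Webster: Red 5, Blue 4, Green 4, Gold 1, Silver 2.
Jefferson: Red 6, Blue 4, Green 4, Gold 1, Silver 1.
Silver gets 2 under Webster and 1 under Jefferson.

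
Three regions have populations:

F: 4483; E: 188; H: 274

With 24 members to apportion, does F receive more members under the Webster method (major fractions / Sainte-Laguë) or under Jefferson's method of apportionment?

Jefferson

Webster: F 22, E 1, H 1.
Jefferson: F 23, E 0, H 1.
F gets 22 under Webster and 23 under Jefferson.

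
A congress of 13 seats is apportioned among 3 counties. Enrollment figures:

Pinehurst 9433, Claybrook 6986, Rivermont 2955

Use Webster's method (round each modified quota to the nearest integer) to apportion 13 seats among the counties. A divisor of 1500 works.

Pinehurst 6, Claybrook 5, Rivermont 2

With modified divisor 1500: modified quotas Pinehurst 6.289, Claybrook 4.657, Rivermont 1.970.
Rounding to the nearest integer: Pinehurst 6, Claybrook 5, Rivermont 2 (total 13).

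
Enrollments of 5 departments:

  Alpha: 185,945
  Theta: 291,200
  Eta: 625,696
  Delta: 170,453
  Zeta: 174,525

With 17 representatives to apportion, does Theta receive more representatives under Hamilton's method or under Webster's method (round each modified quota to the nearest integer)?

Hamilton: Alpha 2, Theta 4, Eta 7, Delta 2, Zeta 2.
Webster: Alpha 2, Theta 3, Eta 8, Delta 2, Zeta 2.
Theta gets 4 under Hamilton and 3 under Webster.

Hamilton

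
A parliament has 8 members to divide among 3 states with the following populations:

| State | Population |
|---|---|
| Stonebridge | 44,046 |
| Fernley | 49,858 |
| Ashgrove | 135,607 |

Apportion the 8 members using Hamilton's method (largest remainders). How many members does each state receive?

The standard divisor is 229511/8 ≈ 28688.875.
Standard quotas: Stonebridge 1.5353, Fernley 1.7379, Ashgrove 4.7268.
Lower quotas: Stonebridge 1, Fernley 1, Ashgrove 4 (sum 6, leaving 2 seats).
Remainders in descending order: Fernley 0.7379, Ashgrove 0.7268, Stonebridge 0.5353.
Largest remainders: Fernley, Ashgrove receive the extra seats.

Stonebridge 1, Fernley 2, Ashgrove 5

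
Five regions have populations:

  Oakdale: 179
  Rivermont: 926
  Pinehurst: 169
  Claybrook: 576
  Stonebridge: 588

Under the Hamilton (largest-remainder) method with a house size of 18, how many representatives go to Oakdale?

The standard divisor is 2438/18 ≈ 135.444.
Standard quotas: Oakdale 1.322, Rivermont 6.837, Pinehurst 1.248, Claybrook 4.253, Stonebridge 4.341.
Lower quotas: Oakdale 1, Rivermont 6, Pinehurst 1, Claybrook 4, Stonebridge 4 (sum 16, leaving 2 seats).
Remainders in descending order: Rivermont 0.837, Stonebridge 0.341, Oakdale 0.322, Claybrook 0.253, Pinehurst 0.248.
Largest remainders: Rivermont, Stonebridge receive the extra seats.
Oakdale receives 1.

1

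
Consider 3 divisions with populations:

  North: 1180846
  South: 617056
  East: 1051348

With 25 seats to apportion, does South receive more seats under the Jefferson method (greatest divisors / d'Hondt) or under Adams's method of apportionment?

Adams

Jefferson: North 11, South 5, East 9.
Adams: North 10, South 6, East 9.
South gets 5 under Jefferson and 6 under Adams.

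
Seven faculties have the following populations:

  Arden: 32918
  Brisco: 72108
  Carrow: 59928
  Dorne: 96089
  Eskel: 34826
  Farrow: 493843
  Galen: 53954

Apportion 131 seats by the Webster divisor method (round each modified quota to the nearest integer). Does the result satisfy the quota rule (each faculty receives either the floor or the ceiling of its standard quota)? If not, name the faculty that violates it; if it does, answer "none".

Farrow

Standard quotas: Arden 5.111, Brisco 11.197, Carrow 9.305, Dorne 14.920, Eskel 5.408, Farrow 76.681, Galen 8.378.
Webster allocation: Arden 5, Brisco 11, Carrow 9, Dorne 15, Eskel 5, Farrow 78, Galen 8.
Farrow has quota 76.681 (lower 76, upper 77) but receives 78 — outside the quota interval.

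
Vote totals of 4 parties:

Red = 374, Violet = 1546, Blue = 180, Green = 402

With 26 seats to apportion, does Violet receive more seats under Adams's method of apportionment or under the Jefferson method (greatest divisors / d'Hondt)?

Adams: Red 4, Violet 16, Blue 2, Green 4.
Jefferson: Red 4, Violet 17, Blue 1, Green 4.
Violet gets 16 under Adams and 17 under Jefferson.

Jefferson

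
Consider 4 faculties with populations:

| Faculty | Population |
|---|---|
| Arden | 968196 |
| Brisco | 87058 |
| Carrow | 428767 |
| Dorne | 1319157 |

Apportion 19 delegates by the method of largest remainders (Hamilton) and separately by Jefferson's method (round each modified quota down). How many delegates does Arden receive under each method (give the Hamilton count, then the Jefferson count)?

Hamilton: Arden 6, Brisco 1, Carrow 3, Dorne 9.
Jefferson: Arden 7, Brisco 0, Carrow 3, Dorne 9.
Arden gets 6 under Hamilton and 7 under Jefferson.

6 and 7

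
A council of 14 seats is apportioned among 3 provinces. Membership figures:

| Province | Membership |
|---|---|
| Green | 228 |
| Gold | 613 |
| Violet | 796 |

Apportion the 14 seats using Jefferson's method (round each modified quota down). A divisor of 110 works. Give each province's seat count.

With modified divisor 110: modified quotas Green 2.073, Gold 5.573, Violet 7.236.
Rounding down: Green 2, Gold 5, Violet 7 (total 14).

Green 2, Gold 5, Violet 7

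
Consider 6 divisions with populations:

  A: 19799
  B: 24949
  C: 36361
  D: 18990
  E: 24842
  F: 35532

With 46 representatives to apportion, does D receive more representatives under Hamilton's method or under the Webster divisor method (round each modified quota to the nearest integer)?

Hamilton

Hamilton: A 6, B 7, C 10, D 6, E 7, F 10.
Webster: A 6, B 7, C 11, D 5, E 7, F 10.
D gets 6 under Hamilton and 5 under Webster.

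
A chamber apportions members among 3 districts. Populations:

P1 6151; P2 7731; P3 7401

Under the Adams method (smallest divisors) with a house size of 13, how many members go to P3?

4

Standard divisor 21283/13 ≈ 1637.154; standard quotas: P1 3.757, P2 4.722, P3 4.521.
Rounding up gives 4, 5, 5 = 14 seats, so the divisor must be adjusted.
With modified divisor 1900: modified quotas P1 3.237, P2 4.069, P3 3.895.
Rounding up: P1 4, P2 5, P3 4 (total 13).
P3 receives 4.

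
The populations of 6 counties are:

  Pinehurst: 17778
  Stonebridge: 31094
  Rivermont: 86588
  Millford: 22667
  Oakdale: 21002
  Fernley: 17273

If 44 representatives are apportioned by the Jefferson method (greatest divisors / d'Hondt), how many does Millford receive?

5

Standard divisor 196402/44 ≈ 4463.682; standard quotas: Pinehurst 3.983, Stonebridge 6.966, Rivermont 19.398, Millford 5.078, Oakdale 4.705, Fernley 3.870.
Rounding down gives 3, 6, 19, 5, 4, 3 = 40 seats, so the divisor must be adjusted.
With modified divisor 4260: modified quotas Pinehurst 4.173, Stonebridge 7.299, Rivermont 20.326, Millford 5.321, Oakdale 4.930, Fernley 4.055.
Rounding down: Pinehurst 4, Stonebridge 7, Rivermont 20, Millford 5, Oakdale 4, Fernley 4 (total 44).
Millford receives 5.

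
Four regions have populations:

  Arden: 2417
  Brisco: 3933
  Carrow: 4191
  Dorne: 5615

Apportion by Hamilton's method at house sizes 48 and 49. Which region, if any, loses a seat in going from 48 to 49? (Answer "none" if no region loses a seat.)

none

At 48 seats: Arden 7, Brisco 12, Carrow 12, Dorne 17.
At 49 seats: Arden 7, Brisco 12, Carrow 13, Dorne 17.
No region's allocation decreased.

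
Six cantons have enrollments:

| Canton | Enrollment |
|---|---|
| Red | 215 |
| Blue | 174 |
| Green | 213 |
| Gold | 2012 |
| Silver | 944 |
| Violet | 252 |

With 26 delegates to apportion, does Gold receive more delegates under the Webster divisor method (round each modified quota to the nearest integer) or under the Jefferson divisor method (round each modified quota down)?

Jefferson

Webster: Red 1, Blue 1, Green 1, Gold 14, Silver 7, Violet 2.
Jefferson: Red 1, Blue 1, Green 1, Gold 15, Silver 7, Violet 1.
Gold gets 14 under Webster and 15 under Jefferson.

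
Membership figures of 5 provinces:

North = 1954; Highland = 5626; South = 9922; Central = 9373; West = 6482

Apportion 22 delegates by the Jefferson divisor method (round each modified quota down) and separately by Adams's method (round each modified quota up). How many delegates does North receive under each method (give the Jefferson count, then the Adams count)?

1 and 2

Jefferson: North 1, Highland 4, South 7, Central 6, West 4.
Adams: North 2, Highland 4, South 6, Central 6, West 4.
North gets 1 under Jefferson and 2 under Adams.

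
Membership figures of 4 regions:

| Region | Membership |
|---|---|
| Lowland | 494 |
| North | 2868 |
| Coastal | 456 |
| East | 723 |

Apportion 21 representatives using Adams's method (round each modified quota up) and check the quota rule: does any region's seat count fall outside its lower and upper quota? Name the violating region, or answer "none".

Standard quotas: Lowland 2.285, North 13.263, Coastal 2.109, East 3.344.
Adams allocation: Lowland 3, North 12, Coastal 2, East 4.
North has quota 13.263 (lower 13, upper 14) but receives 12 — outside the quota interval.

North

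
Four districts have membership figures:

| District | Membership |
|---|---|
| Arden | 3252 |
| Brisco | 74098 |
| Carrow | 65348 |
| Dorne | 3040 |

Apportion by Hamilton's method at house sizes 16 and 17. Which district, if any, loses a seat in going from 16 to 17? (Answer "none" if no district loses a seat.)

Arden

At 16 seats: Arden 1, Brisco 8, Carrow 7, Dorne 0.
At 17 seats: Arden 0, Brisco 9, Carrow 8, Dorne 0.
Arden drops from 1 to 0.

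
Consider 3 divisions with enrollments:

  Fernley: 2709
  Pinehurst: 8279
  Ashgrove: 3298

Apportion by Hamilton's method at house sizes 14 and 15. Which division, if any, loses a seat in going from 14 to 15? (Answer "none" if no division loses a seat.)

At 14 seats: Fernley 3, Pinehurst 8, Ashgrove 3.
At 15 seats: Fernley 3, Pinehurst 9, Ashgrove 3.
No division's allocation decreased.

none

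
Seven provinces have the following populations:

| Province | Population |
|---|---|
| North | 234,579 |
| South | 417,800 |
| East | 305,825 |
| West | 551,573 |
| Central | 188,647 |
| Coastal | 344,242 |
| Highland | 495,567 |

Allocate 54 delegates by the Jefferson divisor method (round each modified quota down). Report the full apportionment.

Standard divisor 2538233/54 ≈ 47004.315; standard quotas: North 4.991, South 8.889, East 6.506, West 11.735, Central 4.013, Coastal 7.324, Highland 10.543.
Rounding down gives 4, 8, 6, 11, 4, 7, 10 = 50 seats, so the divisor must be adjusted.
With modified divisor 44400: modified quotas North 5.283, South 9.410, East 6.888, West 12.423, Central 4.249, Coastal 7.753, Highland 11.161.
Rounding down: North 5, South 9, East 6, West 12, Central 4, Coastal 7, Highland 11 (total 54).

North=5, South=9, East=6, West=12, Central=4, Coastal=7, Highland=11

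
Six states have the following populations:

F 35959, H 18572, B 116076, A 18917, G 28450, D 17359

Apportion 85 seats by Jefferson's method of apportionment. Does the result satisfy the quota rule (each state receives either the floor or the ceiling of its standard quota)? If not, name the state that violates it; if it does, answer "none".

B

Standard quotas: F 12.988, H 6.708, B 41.926, A 6.833, G 10.276, D 6.270.
Jefferson allocation: F 13, H 6, B 43, A 7, G 10, D 6.
B has quota 41.926 (lower 41, upper 42) but receives 43 — outside the quota interval.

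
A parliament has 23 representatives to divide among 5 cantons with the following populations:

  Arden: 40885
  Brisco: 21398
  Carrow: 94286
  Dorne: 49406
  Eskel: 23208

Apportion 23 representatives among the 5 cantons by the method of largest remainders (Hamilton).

Arden=4; Brisco=2; Carrow=10; Dorne=5; Eskel=2

Total 229183; standard divisor 229183/23 ≈ 9964.478.
Standard quotas: Arden 4.1031, Brisco 2.1474, Carrow 9.4622, Dorne 4.9582, Eskel 2.3291.
Lower quotas: Arden 4, Brisco 2, Carrow 9, Dorne 4, Eskel 2 (sum 21, leaving 2 seats).
Remainders in descending order: Dorne 0.9582, Carrow 0.4622, Eskel 0.3291, Brisco 0.1474, Arden 0.1031.
The surplus seats go to Dorne, Carrow.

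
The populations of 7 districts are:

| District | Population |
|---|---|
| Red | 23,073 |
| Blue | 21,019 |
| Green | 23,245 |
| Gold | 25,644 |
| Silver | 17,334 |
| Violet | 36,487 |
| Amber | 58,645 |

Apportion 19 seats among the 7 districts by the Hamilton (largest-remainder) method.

Red 2, Blue 2, Green 2, Gold 2, Silver 2, Violet 3, Amber 6

Total 205447; standard divisor 205447/19 = 10813.
Standard quotas: Red 2.1338, Blue 1.9439, Green 2.1497, Gold 2.3716, Silver 1.6031, Violet 3.3744, Amber 5.4236.
Lower quotas: Red 2, Blue 1, Green 2, Gold 2, Silver 1, Violet 3, Amber 5 (sum 16, leaving 3 seats).
Remainders in descending order: Blue 0.9439, Silver 0.6031, Amber 0.4236, Violet 0.3744, Gold 0.3716, Green 0.1497, Red 0.1338.
The surplus seats go to Blue, Silver, Amber.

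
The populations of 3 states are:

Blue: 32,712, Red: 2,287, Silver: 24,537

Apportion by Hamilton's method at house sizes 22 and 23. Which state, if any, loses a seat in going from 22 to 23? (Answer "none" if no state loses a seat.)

At 22 seats: Blue 12, Red 1, Silver 9.
At 23 seats: Blue 13, Red 1, Silver 9.
No state's allocation decreased.

none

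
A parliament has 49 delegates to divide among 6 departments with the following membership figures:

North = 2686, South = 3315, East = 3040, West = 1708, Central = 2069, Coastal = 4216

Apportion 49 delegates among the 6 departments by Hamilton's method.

North 8, South 9, East 9, West 5, Central 6, Coastal 12

The standard divisor is 17034/49 ≈ 347.633.
Standard quotas: North 7.727, South 9.536, East 8.745, West 4.913, Central 5.952, Coastal 12.128.
Lower quotas: North 7, South 9, East 8, West 4, Central 5, Coastal 12 (sum 45, leaving 4 seats).
Remainders in descending order: Central 0.952, West 0.913, East 0.745, North 0.727, South 0.536, Coastal 0.128.
Largest remainders: Central, West, East, North receive the extra seats.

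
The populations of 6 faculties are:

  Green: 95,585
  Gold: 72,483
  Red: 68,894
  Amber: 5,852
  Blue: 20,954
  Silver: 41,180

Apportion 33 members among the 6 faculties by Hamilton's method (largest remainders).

Green=10, Gold=8, Red=7, Amber=1, Blue=2, Silver=5

Total 304948; standard divisor 304948/33 ≈ 9240.848.
Standard quotas: Green 10.3437, Gold 7.8438, Red 7.4554, Amber 0.6333, Blue 2.2675, Silver 4.4563.
Lower quotas: Green 10, Gold 7, Red 7, Amber 0, Blue 2, Silver 4 (sum 30, leaving 3 seats).
Remainders in descending order: Gold 0.8438, Amber 0.6333, Silver 0.4563, Red 0.4554, Green 0.3437, Blue 0.2675.
Largest remainders: Gold, Amber, Silver receive the extra seats.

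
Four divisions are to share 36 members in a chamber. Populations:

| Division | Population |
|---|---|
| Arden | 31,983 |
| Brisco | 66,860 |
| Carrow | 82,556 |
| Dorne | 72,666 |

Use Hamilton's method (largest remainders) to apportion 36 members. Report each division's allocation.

Arden=5, Brisco=9, Carrow=12, Dorne=10

Total 254065; standard divisor 254065/36 ≈ 7057.361.
Standard quotas: Arden 4.5319, Brisco 9.4738, Carrow 11.6979, Dorne 10.2965.
Lower quotas: Arden 4, Brisco 9, Carrow 11, Dorne 10 (sum 34, leaving 2 seats).
Remainders in descending order: Carrow 0.6979, Arden 0.5319, Brisco 0.4738, Dorne 0.2965.
The surplus seats go to Carrow, Arden.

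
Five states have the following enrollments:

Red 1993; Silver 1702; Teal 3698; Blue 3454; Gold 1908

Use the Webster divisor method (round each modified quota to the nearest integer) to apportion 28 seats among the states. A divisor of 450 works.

Red: 4; Silver: 4; Teal: 8; Blue: 8; Gold: 4

With modified divisor 450: modified quotas Red 4.429, Silver 3.782, Teal 8.218, Blue 7.676, Gold 4.240.
Rounding to the nearest integer: Red 4, Silver 4, Teal 8, Blue 8, Gold 4 (total 28).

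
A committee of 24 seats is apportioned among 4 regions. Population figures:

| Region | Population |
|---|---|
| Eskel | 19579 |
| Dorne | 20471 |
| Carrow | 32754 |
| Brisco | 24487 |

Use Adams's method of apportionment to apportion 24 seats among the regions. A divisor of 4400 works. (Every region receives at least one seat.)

Eskel 5; Dorne 5; Carrow 8; Brisco 6

With modified divisor 4400: modified quotas Eskel 4.450, Dorne 4.652, Carrow 7.444, Brisco 5.565.
Rounding up: Eskel 5, Dorne 5, Carrow 8, Brisco 6 (total 24).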